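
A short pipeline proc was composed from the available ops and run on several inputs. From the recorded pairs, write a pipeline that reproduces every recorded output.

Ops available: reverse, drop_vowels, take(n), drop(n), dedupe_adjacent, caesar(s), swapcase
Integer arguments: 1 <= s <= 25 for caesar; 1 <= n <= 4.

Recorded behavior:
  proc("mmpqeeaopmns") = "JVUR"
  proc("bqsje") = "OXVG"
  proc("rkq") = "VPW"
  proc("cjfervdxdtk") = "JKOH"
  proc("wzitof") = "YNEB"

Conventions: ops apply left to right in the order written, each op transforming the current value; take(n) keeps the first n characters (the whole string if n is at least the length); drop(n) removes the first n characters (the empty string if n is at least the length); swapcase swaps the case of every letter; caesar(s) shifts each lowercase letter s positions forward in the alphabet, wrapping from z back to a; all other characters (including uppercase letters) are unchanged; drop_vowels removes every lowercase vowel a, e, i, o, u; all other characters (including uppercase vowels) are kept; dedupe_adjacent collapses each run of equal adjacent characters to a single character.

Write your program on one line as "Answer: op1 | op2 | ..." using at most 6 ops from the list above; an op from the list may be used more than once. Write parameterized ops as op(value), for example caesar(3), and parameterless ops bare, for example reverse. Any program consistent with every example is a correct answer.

caesar(6) | dedupe_adjacent | take(4) | caesar(25) | swapcase | reverse

Check, running the answer program on each example:
  "mmpqeeaopmns" -> "ssvwkkguvsty" -> "svwkguvsty" -> "svwk" -> "ruvj" -> "RUVJ" -> "JVUR"
  "bqsje" -> "hwypk" -> "hwypk" -> "hwyp" -> "gvxo" -> "GVXO" -> "OXVG"
  "rkq" -> "xqw" -> "xqw" -> "xqw" -> "wpv" -> "WPV" -> "VPW"
  "cjfervdxdtk" -> "iplkxbjdjzq" -> "iplkxbjdjzq" -> "iplk" -> "hokj" -> "HOKJ" -> "JKOH"
  "wzitof" -> "cfozul" -> "cfozul" -> "cfoz" -> "beny" -> "BENY" -> "YNEB"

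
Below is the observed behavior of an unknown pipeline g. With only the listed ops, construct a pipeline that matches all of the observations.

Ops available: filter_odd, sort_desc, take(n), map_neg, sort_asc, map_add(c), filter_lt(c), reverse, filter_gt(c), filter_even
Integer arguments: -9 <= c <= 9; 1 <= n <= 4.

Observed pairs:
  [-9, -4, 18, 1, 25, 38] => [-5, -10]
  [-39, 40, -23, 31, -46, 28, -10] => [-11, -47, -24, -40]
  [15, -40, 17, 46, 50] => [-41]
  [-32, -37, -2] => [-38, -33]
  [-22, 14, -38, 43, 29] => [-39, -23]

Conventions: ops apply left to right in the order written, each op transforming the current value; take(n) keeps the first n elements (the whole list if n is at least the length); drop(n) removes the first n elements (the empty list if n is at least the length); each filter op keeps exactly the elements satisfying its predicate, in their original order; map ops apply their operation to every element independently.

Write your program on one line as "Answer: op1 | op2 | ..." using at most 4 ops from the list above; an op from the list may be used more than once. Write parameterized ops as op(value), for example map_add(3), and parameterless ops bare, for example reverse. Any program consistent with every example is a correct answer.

map_add(-1) | reverse | filter_lt(-3)

Check, running the answer program on each example:
  [-9, -4, 18, 1, 25, 38] -> [-10, -5, 17, 0, 24, 37] -> [37, 24, 0, 17, -5, -10] -> [-5, -10]
  [-39, 40, -23, 31, -46, 28, -10] -> [-40, 39, -24, 30, -47, 27, -11] -> [-11, 27, -47, 30, -24, 39, -40] -> [-11, -47, -24, -40]
  [15, -40, 17, 46, 50] -> [14, -41, 16, 45, 49] -> [49, 45, 16, -41, 14] -> [-41]
  [-32, -37, -2] -> [-33, -38, -3] -> [-3, -38, -33] -> [-38, -33]
  [-22, 14, -38, 43, 29] -> [-23, 13, -39, 42, 28] -> [28, 42, -39, 13, -23] -> [-39, -23]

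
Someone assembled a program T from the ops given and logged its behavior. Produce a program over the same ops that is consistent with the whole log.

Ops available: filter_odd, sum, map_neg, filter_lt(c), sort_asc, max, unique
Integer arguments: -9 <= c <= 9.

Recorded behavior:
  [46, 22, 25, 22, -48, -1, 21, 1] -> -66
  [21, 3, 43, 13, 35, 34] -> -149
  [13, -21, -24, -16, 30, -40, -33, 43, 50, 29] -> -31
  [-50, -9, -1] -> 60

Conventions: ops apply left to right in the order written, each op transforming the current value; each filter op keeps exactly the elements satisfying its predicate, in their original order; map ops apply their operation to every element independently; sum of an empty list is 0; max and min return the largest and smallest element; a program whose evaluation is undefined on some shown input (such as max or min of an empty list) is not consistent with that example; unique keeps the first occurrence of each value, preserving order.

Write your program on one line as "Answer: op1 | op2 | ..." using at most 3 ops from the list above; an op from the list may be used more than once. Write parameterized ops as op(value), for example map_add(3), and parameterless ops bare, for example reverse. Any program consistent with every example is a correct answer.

unique | map_neg | sum

Check, running the answer program on each example:
  [46, 22, 25, 22, -48, -1, 21, 1] -> [46, 22, 25, -48, -1, 21, 1] -> [-46, -22, -25, 48, 1, -21, -1] -> -66
  [21, 3, 43, 13, 35, 34] -> [21, 3, 43, 13, 35, 34] -> [-21, -3, -43, -13, -35, -34] -> -149
  [13, -21, -24, -16, 30, -40, -33, 43, 50, 29] -> [13, -21, -24, -16, 30, -40, -33, 43, 50, 29] -> [-13, 21, 24, 16, -30, 40, 33, -43, -50, -29] -> -31
  [-50, -9, -1] -> [-50, -9, -1] -> [50, 9, 1] -> 60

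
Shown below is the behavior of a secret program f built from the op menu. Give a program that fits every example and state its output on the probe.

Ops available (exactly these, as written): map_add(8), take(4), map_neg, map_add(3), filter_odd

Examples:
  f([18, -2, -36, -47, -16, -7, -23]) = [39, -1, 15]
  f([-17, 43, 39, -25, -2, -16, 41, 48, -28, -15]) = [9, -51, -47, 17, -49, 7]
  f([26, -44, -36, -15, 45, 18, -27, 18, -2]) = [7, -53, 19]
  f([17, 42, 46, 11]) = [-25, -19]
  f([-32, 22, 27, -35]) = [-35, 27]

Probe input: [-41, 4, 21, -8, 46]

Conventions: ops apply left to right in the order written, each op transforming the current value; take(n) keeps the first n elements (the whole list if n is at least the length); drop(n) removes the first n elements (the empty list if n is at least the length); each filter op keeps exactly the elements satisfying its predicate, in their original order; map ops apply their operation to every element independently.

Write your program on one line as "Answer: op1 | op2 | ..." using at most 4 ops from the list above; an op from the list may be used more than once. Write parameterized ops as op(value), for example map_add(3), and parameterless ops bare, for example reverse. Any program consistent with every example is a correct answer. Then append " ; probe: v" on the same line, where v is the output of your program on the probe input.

map_add(8) | map_neg | filter_odd ; probe: [33, -29]

Check, running the answer program on each example:
  [18, -2, -36, -47, -16, -7, -23] -> [26, 6, -28, -39, -8, 1, -15] -> [-26, -6, 28, 39, 8, -1, 15] -> [39, -1, 15]
  [-17, 43, 39, -25, -2, -16, 41, 48, -28, -15] -> [-9, 51, 47, -17, 6, -8, 49, 56, -20, -7] -> [9, -51, -47, 17, -6, 8, -49, -56, 20, 7] -> [9, -51, -47, 17, -49, 7]
  [26, -44, -36, -15, 45, 18, -27, 18, -2] -> [34, -36, -28, -7, 53, 26, -19, 26, 6] -> [-34, 36, 28, 7, -53, -26, 19, -26, -6] -> [7, -53, 19]
  [17, 42, 46, 11] -> [25, 50, 54, 19] -> [-25, -50, -54, -19] -> [-25, -19]
  [-32, 22, 27, -35] -> [-24, 30, 35, -27] -> [24, -30, -35, 27] -> [-35, 27]
  probe: [-41, 4, 21, -8, 46] -> [-33, 12, 29, 0, 54] -> [33, -12, -29, 0, -54] -> [33, -29]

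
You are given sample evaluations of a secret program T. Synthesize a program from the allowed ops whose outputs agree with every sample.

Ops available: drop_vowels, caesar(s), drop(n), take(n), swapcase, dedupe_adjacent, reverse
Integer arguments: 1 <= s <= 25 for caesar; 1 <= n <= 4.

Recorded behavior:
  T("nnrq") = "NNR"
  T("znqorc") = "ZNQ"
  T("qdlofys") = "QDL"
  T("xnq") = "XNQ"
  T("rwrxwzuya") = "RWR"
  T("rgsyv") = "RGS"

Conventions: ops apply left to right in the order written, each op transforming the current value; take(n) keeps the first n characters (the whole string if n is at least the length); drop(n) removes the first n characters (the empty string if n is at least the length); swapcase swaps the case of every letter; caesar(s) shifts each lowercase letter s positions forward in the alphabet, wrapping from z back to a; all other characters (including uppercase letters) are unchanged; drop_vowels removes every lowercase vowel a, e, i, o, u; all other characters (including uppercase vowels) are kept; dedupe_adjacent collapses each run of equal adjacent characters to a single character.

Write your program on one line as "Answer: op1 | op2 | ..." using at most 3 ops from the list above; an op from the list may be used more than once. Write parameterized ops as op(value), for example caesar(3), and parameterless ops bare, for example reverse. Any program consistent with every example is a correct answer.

drop_vowels | swapcase | take(3)

Check, running the answer program on each example:
  "nnrq" -> "nnrq" -> "NNRQ" -> "NNR"
  "znqorc" -> "znqrc" -> "ZNQRC" -> "ZNQ"
  "qdlofys" -> "qdlfys" -> "QDLFYS" -> "QDL"
  "xnq" -> "xnq" -> "XNQ" -> "XNQ"
  "rwrxwzuya" -> "rwrxwzy" -> "RWRXWZY" -> "RWR"
  "rgsyv" -> "rgsyv" -> "RGSYV" -> "RGS"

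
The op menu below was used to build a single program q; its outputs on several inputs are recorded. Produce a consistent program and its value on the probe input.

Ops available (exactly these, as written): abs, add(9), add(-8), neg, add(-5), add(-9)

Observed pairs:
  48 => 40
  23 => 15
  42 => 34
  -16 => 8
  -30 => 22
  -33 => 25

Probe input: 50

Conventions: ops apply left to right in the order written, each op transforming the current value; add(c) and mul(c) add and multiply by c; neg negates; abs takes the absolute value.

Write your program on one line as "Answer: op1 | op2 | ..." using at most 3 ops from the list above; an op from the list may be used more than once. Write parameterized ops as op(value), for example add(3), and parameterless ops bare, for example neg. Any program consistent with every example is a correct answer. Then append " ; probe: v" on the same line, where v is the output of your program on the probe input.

abs | add(-8) ; probe: 42

Check, running the answer program on each example:
  48 -> 48 -> 40
  23 -> 23 -> 15
  42 -> 42 -> 34
  -16 -> 16 -> 8
  -30 -> 30 -> 22
  -33 -> 33 -> 25
  probe: 50 -> 50 -> 42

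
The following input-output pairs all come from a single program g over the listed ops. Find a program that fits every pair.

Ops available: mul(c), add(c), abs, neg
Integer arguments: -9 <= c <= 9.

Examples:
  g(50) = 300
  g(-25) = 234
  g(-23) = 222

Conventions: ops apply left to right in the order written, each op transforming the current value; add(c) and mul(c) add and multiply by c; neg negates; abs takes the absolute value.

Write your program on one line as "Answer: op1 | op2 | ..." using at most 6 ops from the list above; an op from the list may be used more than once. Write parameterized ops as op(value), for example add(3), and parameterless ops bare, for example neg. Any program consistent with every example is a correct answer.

add(-7) | neg | abs | add(7) | mul(6)

Check, running the answer program on each example:
  50 -> 43 -> -43 -> 43 -> 50 -> 300
  -25 -> -32 -> 32 -> 32 -> 39 -> 234
  -23 -> -30 -> 30 -> 30 -> 37 -> 222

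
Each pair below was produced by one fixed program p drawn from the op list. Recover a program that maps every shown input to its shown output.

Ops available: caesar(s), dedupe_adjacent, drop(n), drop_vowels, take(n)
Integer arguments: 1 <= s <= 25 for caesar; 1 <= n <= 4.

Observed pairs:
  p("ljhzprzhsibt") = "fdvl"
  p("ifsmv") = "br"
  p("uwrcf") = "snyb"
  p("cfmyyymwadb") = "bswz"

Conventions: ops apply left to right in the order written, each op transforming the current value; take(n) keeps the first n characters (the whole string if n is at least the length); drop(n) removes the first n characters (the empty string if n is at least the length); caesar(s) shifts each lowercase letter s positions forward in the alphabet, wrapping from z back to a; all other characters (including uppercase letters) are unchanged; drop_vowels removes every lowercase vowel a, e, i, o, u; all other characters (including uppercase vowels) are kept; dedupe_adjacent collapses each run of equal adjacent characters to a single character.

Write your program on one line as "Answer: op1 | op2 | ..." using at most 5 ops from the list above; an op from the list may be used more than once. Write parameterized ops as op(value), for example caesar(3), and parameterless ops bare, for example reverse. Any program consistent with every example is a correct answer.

caesar(22) | drop(1) | drop_vowels | take(4)

Check, running the answer program on each example:
  "ljhzprzhsibt" -> "hfdvlnvdoexp" -> "fdvlnvdoexp" -> "fdvlnvdxp" -> "fdvl"
  "ifsmv" -> "eboir" -> "boir" -> "br" -> "br"
  "uwrcf" -> "qsnyb" -> "snyb" -> "snyb" -> "snyb"
  "cfmyyymwadb" -> "ybiuuuiswzx" -> "biuuuiswzx" -> "bswzx" -> "bswz"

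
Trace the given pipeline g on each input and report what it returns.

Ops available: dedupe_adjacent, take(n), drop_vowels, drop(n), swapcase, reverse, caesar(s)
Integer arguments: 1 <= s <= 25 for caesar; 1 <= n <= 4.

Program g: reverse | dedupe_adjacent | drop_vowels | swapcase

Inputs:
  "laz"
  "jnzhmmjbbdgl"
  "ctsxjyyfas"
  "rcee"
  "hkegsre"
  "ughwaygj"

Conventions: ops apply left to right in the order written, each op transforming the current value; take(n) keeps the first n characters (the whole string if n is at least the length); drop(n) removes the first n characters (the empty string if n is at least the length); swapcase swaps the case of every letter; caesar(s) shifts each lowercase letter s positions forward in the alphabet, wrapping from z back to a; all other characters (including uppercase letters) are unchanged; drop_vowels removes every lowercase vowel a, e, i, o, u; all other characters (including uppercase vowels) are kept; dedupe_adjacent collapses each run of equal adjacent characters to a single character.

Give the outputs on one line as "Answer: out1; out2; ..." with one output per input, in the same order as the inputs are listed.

"ZL"; "LGDBJMHZNJ"; "SFYJXSTC"; "CR"; "RSGKH"; "JGYWHG"

Execution, op by op:
  "laz" -> "zal" -> "zal" -> "zl" -> "ZL"
  "jnzhmmjbbdgl" -> "lgdbbjmmhznj" -> "lgdbjmhznj" -> "lgdbjmhznj" -> "LGDBJMHZNJ"
  "ctsxjyyfas" -> "safyyjxstc" -> "safyjxstc" -> "sfyjxstc" -> "SFYJXSTC"
  "rcee" -> "eecr" -> "ecr" -> "cr" -> "CR"
  "hkegsre" -> "ersgekh" -> "ersgekh" -> "rsgkh" -> "RSGKH"
  "ughwaygj" -> "jgyawhgu" -> "jgyawhgu" -> "jgywhg" -> "JGYWHG"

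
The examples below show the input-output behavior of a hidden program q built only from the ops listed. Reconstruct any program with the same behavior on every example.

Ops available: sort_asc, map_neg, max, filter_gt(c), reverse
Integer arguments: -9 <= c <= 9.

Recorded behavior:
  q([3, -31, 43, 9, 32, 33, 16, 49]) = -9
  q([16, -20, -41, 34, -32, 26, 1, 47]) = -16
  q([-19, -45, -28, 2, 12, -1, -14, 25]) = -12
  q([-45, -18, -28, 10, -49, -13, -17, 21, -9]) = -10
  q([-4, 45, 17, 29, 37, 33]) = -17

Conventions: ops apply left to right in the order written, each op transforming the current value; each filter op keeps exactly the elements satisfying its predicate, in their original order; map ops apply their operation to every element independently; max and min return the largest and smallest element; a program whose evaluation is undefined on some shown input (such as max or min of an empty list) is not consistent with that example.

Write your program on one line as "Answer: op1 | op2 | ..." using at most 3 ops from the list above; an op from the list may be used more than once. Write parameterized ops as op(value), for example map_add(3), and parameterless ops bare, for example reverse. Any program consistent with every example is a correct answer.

filter_gt(5) | map_neg | max

Check, running the answer program on each example:
  [3, -31, 43, 9, 32, 33, 16, 49] -> [43, 9, 32, 33, 16, 49] -> [-43, -9, -32, -33, -16, -49] -> -9
  [16, -20, -41, 34, -32, 26, 1, 47] -> [16, 34, 26, 47] -> [-16, -34, -26, -47] -> -16
  [-19, -45, -28, 2, 12, -1, -14, 25] -> [12, 25] -> [-12, -25] -> -12
  [-45, -18, -28, 10, -49, -13, -17, 21, -9] -> [10, 21] -> [-10, -21] -> -10
  [-4, 45, 17, 29, 37, 33] -> [45, 17, 29, 37, 33] -> [-45, -17, -29, -37, -33] -> -17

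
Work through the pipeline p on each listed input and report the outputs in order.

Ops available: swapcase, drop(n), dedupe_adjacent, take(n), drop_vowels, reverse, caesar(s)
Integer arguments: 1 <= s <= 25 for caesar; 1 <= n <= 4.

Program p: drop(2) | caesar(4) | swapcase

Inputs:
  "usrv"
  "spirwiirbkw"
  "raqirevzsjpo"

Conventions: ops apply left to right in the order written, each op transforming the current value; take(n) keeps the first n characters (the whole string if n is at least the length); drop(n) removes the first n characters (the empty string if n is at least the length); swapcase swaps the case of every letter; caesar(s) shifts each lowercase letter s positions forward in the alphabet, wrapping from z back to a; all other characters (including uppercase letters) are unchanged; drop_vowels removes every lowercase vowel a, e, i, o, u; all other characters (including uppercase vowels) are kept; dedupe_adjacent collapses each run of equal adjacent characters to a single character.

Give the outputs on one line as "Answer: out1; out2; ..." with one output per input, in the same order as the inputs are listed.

"VZ"; "MVAMMVFOA"; "UMVIZDWNTS"

Execution, op by op:
  "usrv" -> "rv" -> "vz" -> "VZ"
  "spirwiirbkw" -> "irwiirbkw" -> "mvammvfoa" -> "MVAMMVFOA"
  "raqirevzsjpo" -> "qirevzsjpo" -> "umvizdwnts" -> "UMVIZDWNTS"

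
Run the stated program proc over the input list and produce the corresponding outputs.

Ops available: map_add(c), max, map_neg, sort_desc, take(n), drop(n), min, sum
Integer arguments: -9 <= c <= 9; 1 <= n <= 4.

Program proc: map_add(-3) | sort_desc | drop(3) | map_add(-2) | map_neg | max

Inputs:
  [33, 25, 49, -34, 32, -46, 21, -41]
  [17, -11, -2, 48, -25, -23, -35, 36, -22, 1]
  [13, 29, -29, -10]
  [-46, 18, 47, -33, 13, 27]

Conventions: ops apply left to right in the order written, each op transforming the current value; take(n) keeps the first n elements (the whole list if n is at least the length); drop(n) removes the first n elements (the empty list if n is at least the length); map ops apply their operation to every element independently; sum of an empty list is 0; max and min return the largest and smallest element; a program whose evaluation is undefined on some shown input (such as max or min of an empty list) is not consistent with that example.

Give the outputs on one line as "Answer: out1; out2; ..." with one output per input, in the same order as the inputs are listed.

51; 40; 34; 51

Execution, op by op:
  [33, 25, 49, -34, 32, -46, 21, -41] -> [30, 22, 46, -37, 29, -49, 18, -44] -> [46, 30, 29, 22, 18, -37, -44, -49] -> [22, 18, -37, -44, -49] -> [20, 16, -39, -46, -51] -> [-20, -16, 39, 46, 51] -> 51
  [17, -11, -2, 48, -25, -23, -35, 36, -22, 1] -> [14, -14, -5, 45, -28, -26, -38, 33, -25, -2] -> [45, 33, 14, -2, -5, -14, -25, -26, -28, -38] -> [-2, -5, -14, -25, -26, -28, -38] -> [-4, -7, -16, -27, -28, -30, -40] -> [4, 7, 16, 27, 28, 30, 40] -> 40
  [13, 29, -29, -10] -> [10, 26, -32, -13] -> [26, 10, -13, -32] -> [-32] -> [-34] -> [34] -> 34
  [-46, 18, 47, -33, 13, 27] -> [-49, 15, 44, -36, 10, 24] -> [44, 24, 15, 10, -36, -49] -> [10, -36, -49] -> [8, -38, -51] -> [-8, 38, 51] -> 51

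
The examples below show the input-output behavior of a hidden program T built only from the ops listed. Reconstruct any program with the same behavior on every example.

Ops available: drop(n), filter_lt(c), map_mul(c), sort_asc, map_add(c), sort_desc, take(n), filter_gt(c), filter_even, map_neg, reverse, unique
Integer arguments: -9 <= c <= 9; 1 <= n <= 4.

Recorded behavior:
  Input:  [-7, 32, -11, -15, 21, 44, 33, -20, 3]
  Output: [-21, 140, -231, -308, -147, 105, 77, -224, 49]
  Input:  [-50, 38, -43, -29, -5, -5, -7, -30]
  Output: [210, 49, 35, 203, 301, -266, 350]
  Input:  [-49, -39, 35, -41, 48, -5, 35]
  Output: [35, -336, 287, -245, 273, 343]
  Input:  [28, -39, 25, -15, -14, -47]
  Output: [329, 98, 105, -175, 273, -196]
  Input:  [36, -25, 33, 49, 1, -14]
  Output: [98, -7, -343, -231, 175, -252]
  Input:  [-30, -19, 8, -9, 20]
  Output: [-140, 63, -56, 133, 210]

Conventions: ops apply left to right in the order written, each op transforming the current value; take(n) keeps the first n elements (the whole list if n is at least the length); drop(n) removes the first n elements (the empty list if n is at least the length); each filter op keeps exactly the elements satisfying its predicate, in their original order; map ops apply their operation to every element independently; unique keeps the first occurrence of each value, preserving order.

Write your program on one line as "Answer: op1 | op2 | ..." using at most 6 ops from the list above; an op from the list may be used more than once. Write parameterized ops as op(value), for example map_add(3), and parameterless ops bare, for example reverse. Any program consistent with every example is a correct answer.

map_mul(-7) | map_neg | unique | map_neg | reverse

Check, running the answer program on each example:
  [-7, 32, -11, -15, 21, 44, 33, -20, 3] -> [49, -224, 77, 105, -147, -308, -231, 140, -21] -> [-49, 224, -77, -105, 147, 308, 231, -140, 21] -> [-49, 224, -77, -105, 147, 308, 231, -140, 21] -> [49, -224, 77, 105, -147, -308, -231, 140, -21] -> [-21, 140, -231, -308, -147, 105, 77, -224, 49]
  [-50, 38, -43, -29, -5, -5, -7, -30] -> [350, -266, 301, 203, 35, 35, 49, 210] -> [-350, 266, -301, -203, -35, -35, -49, -210] -> [-350, 266, -301, -203, -35, -49, -210] -> [350, -266, 301, 203, 35, 49, 210] -> [210, 49, 35, 203, 301, -266, 350]
  [-49, -39, 35, -41, 48, -5, 35] -> [343, 273, -245, 287, -336, 35, -245] -> [-343, -273, 245, -287, 336, -35, 245] -> [-343, -273, 245, -287, 336, -35] -> [343, 273, -245, 287, -336, 35] -> [35, -336, 287, -245, 273, 343]
  [28, -39, 25, -15, -14, -47] -> [-196, 273, -175, 105, 98, 329] -> [196, -273, 175, -105, -98, -329] -> [196, -273, 175, -105, -98, -329] -> [-196, 273, -175, 105, 98, 329] -> [329, 98, 105, -175, 273, -196]
  [36, -25, 33, 49, 1, -14] -> [-252, 175, -231, -343, -7, 98] -> [252, -175, 231, 343, 7, -98] -> [252, -175, 231, 343, 7, -98] -> [-252, 175, -231, -343, -7, 98] -> [98, -7, -343, -231, 175, -252]
  [-30, -19, 8, -9, 20] -> [210, 133, -56, 63, -140] -> [-210, -133, 56, -63, 140] -> [-210, -133, 56, -63, 140] -> [210, 133, -56, 63, -140] -> [-140, 63, -56, 133, 210]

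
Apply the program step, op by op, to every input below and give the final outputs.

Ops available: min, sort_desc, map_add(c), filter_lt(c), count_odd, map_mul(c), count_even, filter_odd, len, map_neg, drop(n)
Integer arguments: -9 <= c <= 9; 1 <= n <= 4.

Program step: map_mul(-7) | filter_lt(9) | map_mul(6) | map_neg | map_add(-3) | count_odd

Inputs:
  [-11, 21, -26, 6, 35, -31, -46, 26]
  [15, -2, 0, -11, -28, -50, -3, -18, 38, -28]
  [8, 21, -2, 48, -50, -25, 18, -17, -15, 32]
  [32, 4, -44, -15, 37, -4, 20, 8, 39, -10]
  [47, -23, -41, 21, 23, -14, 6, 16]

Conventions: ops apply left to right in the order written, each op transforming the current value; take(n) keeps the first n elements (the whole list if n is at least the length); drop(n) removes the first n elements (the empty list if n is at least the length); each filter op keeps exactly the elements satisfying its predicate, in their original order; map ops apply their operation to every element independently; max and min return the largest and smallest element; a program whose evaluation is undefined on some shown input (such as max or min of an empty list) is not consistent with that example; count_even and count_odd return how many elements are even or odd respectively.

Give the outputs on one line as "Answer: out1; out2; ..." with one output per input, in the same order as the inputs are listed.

Execution, op by op:
  [-11, 21, -26, 6, 35, -31, -46, 26] -> [77, -147, 182, -42, -245, 217, 322, -182] -> [-147, -42, -245, -182] -> [-882, -252, -1470, -1092] -> [882, 252, 1470, 1092] -> [879, 249, 1467, 1089] -> 4
  [15, -2, 0, -11, -28, -50, -3, -18, 38, -28] -> [-105, 14, 0, 77, 196, 350, 21, 126, -266, 196] -> [-105, 0, -266] -> [-630, 0, -1596] -> [630, 0, 1596] -> [627, -3, 1593] -> 3
  [8, 21, -2, 48, -50, -25, 18, -17, -15, 32] -> [-56, -147, 14, -336, 350, 175, -126, 119, 105, -224] -> [-56, -147, -336, -126, -224] -> [-336, -882, -2016, -756, -1344] -> [336, 882, 2016, 756, 1344] -> [333, 879, 2013, 753, 1341] -> 5
  [32, 4, -44, -15, 37, -4, 20, 8, 39, -10] -> [-224, -28, 308, 105, -259, 28, -140, -56, -273, 70] -> [-224, -28, -259, -140, -56, -273] -> [-1344, -168, -1554, -840, -336, -1638] -> [1344, 168, 1554, 840, 336, 1638] -> [1341, 165, 1551, 837, 333, 1635] -> 6
  [47, -23, -41, 21, 23, -14, 6, 16] -> [-329, 161, 287, -147, -161, 98, -42, -112] -> [-329, -147, -161, -42, -112] -> [-1974, -882, -966, -252, -672] -> [1974, 882, 966, 252, 672] -> [1971, 879, 963, 249, 669] -> 5

4; 3; 5; 6; 5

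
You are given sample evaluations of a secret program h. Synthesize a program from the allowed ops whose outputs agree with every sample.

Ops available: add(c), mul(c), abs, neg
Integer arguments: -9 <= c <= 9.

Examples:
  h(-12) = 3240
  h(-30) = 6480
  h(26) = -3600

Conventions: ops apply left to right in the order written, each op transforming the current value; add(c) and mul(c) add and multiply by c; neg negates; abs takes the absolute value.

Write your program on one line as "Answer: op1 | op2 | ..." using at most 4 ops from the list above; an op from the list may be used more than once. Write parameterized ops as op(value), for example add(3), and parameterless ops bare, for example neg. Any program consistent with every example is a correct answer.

add(-6) | mul(-4) | mul(9) | mul(5)

Check, running the answer program on each example:
  -12 -> -18 -> 72 -> 648 -> 3240
  -30 -> -36 -> 144 -> 1296 -> 6480
  26 -> 20 -> -80 -> -720 -> -3600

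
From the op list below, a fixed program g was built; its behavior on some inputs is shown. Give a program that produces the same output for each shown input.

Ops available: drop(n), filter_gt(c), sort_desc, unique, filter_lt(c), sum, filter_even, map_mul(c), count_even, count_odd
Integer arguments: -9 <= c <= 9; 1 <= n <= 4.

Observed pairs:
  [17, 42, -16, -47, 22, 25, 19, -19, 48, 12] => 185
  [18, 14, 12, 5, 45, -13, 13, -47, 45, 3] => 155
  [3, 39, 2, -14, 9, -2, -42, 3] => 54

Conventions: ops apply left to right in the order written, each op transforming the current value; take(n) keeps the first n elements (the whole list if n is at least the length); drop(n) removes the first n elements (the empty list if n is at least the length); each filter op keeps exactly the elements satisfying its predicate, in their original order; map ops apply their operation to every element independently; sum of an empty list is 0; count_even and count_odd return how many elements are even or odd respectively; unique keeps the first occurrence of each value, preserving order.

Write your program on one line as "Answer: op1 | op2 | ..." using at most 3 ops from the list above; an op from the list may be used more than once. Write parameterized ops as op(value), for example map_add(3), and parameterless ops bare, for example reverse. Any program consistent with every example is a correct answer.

filter_gt(-4) | sum

Check, running the answer program on each example:
  [17, 42, -16, -47, 22, 25, 19, -19, 48, 12] -> [17, 42, 22, 25, 19, 48, 12] -> 185
  [18, 14, 12, 5, 45, -13, 13, -47, 45, 3] -> [18, 14, 12, 5, 45, 13, 45, 3] -> 155
  [3, 39, 2, -14, 9, -2, -42, 3] -> [3, 39, 2, 9, -2, 3] -> 54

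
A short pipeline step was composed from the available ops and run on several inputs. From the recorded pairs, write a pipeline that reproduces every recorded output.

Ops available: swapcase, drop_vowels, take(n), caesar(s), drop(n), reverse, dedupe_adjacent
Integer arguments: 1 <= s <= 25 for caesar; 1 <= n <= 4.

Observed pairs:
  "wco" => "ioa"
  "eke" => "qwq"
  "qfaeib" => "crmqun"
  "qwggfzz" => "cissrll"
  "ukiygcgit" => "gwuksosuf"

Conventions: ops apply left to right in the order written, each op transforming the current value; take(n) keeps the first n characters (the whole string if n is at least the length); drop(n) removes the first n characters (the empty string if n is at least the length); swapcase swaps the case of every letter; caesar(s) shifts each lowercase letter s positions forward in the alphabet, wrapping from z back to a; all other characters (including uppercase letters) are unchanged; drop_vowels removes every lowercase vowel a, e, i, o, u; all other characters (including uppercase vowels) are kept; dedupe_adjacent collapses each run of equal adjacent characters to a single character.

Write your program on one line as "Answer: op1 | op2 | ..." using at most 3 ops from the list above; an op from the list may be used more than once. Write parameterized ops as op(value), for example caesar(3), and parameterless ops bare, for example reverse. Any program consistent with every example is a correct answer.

caesar(20) | caesar(18)

Check, running the answer program on each example:
  "wco" -> "qwi" -> "ioa"
  "eke" -> "yey" -> "qwq"
  "qfaeib" -> "kzuycv" -> "crmqun"
  "qwggfzz" -> "kqaaztt" -> "cissrll"
  "ukiygcgit" -> "oecsawacn" -> "gwuksosuf"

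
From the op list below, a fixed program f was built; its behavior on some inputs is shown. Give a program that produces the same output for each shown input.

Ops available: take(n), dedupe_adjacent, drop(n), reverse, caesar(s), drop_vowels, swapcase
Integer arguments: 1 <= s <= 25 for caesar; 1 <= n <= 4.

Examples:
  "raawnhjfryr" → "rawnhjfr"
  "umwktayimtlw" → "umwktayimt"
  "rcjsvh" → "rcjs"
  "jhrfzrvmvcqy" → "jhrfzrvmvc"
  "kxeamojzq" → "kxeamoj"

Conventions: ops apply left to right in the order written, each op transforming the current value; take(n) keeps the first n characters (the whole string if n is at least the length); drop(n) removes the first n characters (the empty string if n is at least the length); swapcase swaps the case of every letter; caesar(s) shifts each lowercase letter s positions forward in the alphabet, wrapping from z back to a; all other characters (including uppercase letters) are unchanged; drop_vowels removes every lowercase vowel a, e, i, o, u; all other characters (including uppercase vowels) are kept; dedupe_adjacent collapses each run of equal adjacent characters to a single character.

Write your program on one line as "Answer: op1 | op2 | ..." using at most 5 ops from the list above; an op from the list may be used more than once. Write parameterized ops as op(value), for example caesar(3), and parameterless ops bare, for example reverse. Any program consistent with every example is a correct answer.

reverse | dedupe_adjacent | drop(2) | reverse

Check, running the answer program on each example:
  "raawnhjfryr" -> "ryrfjhnwaar" -> "ryrfjhnwar" -> "rfjhnwar" -> "rawnhjfr"
  "umwktayimtlw" -> "wltmiyatkwmu" -> "wltmiyatkwmu" -> "tmiyatkwmu" -> "umwktayimt"
  "rcjsvh" -> "hvsjcr" -> "hvsjcr" -> "sjcr" -> "rcjs"
  "jhrfzrvmvcqy" -> "yqcvmvrzfrhj" -> "yqcvmvrzfrhj" -> "cvmvrzfrhj" -> "jhrfzrvmvc"
  "kxeamojzq" -> "qzjomaexk" -> "qzjomaexk" -> "jomaexk" -> "kxeamoj"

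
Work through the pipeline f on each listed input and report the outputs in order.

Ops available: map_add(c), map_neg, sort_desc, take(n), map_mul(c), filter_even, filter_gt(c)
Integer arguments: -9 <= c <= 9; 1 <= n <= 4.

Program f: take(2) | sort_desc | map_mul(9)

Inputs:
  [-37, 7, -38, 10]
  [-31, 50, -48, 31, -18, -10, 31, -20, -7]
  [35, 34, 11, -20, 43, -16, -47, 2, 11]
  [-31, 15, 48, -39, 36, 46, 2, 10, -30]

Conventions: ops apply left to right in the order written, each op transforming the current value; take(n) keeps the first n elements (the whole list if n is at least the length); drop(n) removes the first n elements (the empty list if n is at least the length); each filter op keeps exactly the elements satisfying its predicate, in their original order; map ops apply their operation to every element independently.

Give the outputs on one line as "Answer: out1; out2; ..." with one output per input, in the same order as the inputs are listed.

[63, -333]; [450, -279]; [315, 306]; [135, -279]

Execution, op by op:
  [-37, 7, -38, 10] -> [-37, 7] -> [7, -37] -> [63, -333]
  [-31, 50, -48, 31, -18, -10, 31, -20, -7] -> [-31, 50] -> [50, -31] -> [450, -279]
  [35, 34, 11, -20, 43, -16, -47, 2, 11] -> [35, 34] -> [35, 34] -> [315, 306]
  [-31, 15, 48, -39, 36, 46, 2, 10, -30] -> [-31, 15] -> [15, -31] -> [135, -279]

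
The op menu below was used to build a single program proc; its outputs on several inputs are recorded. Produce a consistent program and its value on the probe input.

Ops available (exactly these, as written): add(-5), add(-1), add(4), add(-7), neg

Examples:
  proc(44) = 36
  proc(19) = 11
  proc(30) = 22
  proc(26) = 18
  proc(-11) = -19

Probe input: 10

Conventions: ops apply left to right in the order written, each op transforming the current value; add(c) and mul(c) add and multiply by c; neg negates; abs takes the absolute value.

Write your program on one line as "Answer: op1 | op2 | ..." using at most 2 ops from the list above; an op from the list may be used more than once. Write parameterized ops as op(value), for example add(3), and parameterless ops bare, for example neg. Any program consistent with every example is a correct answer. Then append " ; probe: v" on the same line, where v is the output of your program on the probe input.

add(-7) | add(-1) ; probe: 2

Check, running the answer program on each example:
  44 -> 37 -> 36
  19 -> 12 -> 11
  30 -> 23 -> 22
  26 -> 19 -> 18
  -11 -> -18 -> -19
  probe: 10 -> 3 -> 2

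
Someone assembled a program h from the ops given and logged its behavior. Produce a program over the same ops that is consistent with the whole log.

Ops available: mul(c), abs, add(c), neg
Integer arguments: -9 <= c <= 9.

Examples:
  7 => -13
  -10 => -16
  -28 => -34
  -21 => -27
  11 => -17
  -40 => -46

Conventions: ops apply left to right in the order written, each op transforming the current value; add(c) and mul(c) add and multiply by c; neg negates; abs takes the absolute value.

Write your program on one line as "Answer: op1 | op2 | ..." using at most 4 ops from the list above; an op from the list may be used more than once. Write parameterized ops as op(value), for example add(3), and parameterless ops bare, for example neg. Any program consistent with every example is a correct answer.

abs | add(9) | add(-3) | neg

Check, running the answer program on each example:
  7 -> 7 -> 16 -> 13 -> -13
  -10 -> 10 -> 19 -> 16 -> -16
  -28 -> 28 -> 37 -> 34 -> -34
  -21 -> 21 -> 30 -> 27 -> -27
  11 -> 11 -> 20 -> 17 -> -17
  -40 -> 40 -> 49 -> 46 -> -46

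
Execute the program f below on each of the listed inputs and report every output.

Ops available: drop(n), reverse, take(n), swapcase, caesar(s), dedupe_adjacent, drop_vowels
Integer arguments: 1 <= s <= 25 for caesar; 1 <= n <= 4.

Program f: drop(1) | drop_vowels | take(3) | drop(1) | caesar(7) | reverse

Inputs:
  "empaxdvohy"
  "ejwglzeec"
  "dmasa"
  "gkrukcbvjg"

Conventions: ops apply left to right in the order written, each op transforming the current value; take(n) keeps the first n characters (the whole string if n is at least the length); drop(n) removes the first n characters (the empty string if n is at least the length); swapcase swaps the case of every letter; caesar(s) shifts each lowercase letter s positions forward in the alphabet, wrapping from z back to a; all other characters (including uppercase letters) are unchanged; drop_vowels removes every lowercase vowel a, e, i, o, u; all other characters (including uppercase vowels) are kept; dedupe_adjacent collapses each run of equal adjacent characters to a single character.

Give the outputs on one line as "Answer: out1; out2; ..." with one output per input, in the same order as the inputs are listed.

Execution, op by op:
  "empaxdvohy" -> "mpaxdvohy" -> "mpxdvhy" -> "mpx" -> "px" -> "we" -> "ew"
  "ejwglzeec" -> "jwglzeec" -> "jwglzc" -> "jwg" -> "wg" -> "dn" -> "nd"
  "dmasa" -> "masa" -> "ms" -> "ms" -> "s" -> "z" -> "z"
  "gkrukcbvjg" -> "krukcbvjg" -> "krkcbvjg" -> "krk" -> "rk" -> "yr" -> "ry"

"ew"; "nd"; "z"; "ry"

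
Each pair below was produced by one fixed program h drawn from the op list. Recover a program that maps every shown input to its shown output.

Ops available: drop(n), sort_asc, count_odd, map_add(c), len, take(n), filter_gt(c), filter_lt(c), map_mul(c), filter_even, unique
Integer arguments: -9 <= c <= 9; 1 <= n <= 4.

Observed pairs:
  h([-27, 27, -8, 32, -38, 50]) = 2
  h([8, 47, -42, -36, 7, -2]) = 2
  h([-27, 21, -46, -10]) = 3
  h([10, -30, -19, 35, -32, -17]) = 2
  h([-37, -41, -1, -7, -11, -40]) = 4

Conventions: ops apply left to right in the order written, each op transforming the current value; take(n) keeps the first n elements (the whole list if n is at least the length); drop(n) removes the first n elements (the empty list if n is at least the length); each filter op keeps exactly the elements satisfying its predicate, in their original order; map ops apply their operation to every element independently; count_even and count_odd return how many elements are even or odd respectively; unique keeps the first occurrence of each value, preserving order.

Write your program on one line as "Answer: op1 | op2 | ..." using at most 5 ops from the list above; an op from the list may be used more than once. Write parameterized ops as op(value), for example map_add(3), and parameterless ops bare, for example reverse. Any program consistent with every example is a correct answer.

take(4) | filter_lt(5) | map_mul(7) | len

Check, running the answer program on each example:
  [-27, 27, -8, 32, -38, 50] -> [-27, 27, -8, 32] -> [-27, -8] -> [-189, -56] -> 2
  [8, 47, -42, -36, 7, -2] -> [8, 47, -42, -36] -> [-42, -36] -> [-294, -252] -> 2
  [-27, 21, -46, -10] -> [-27, 21, -46, -10] -> [-27, -46, -10] -> [-189, -322, -70] -> 3
  [10, -30, -19, 35, -32, -17] -> [10, -30, -19, 35] -> [-30, -19] -> [-210, -133] -> 2
  [-37, -41, -1, -7, -11, -40] -> [-37, -41, -1, -7] -> [-37, -41, -1, -7] -> [-259, -287, -7, -49] -> 4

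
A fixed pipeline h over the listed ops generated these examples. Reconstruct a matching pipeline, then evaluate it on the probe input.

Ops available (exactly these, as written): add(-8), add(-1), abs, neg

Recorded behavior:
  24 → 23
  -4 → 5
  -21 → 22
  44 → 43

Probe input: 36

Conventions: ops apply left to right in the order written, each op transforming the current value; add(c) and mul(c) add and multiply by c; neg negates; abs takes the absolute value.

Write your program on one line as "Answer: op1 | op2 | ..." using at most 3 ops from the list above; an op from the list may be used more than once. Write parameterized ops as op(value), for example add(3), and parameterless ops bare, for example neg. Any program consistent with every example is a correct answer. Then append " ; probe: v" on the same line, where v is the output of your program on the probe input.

add(-1) | abs ; probe: 35

Check, running the answer program on each example:
  24 -> 23 -> 23
  -4 -> -5 -> 5
  -21 -> -22 -> 22
  44 -> 43 -> 43
  probe: 36 -> 35 -> 35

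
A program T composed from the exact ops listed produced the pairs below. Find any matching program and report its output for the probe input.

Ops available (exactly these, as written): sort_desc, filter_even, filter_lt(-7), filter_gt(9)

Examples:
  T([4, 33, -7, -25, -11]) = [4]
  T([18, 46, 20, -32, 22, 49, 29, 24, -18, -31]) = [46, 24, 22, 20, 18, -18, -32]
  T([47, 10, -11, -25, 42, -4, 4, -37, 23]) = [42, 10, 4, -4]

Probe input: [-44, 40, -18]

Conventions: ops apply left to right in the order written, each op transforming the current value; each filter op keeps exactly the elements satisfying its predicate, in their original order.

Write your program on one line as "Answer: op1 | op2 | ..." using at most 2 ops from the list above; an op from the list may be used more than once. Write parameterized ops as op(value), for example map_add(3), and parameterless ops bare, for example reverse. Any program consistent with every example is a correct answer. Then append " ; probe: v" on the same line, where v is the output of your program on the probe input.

sort_desc | filter_even ; probe: [40, -18, -44]

Check, running the answer program on each example:
  [4, 33, -7, -25, -11] -> [33, 4, -7, -11, -25] -> [4]
  [18, 46, 20, -32, 22, 49, 29, 24, -18, -31] -> [49, 46, 29, 24, 22, 20, 18, -18, -31, -32] -> [46, 24, 22, 20, 18, -18, -32]
  [47, 10, -11, -25, 42, -4, 4, -37, 23] -> [47, 42, 23, 10, 4, -4, -11, -25, -37] -> [42, 10, 4, -4]
  probe: [-44, 40, -18] -> [40, -18, -44] -> [40, -18, -44]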